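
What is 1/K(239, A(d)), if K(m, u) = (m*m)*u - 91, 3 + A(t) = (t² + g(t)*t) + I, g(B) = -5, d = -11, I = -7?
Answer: 1/9481995 ≈ 1.0546e-7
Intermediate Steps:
A(t) = -10 + t² - 5*t (A(t) = -3 + ((t² - 5*t) - 7) = -3 + (-7 + t² - 5*t) = -10 + t² - 5*t)
K(m, u) = -91 + u*m² (K(m, u) = m²*u - 91 = u*m² - 91 = -91 + u*m²)
1/K(239, A(d)) = 1/(-91 + (-10 + (-11)² - 5*(-11))*239²) = 1/(-91 + (-10 + 121 + 55)*57121) = 1/(-91 + 166*57121) = 1/(-91 + 9482086) = 1/9481995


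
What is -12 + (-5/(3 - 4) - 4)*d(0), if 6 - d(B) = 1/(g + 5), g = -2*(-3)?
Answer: -67/11 ≈ -6.0909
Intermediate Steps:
g = 6
d(B) = 65/11 (d(B) = 6 - 1/(6 + 5) = 6 - 1/11 = 65/11)
-12 + (-5/(3 - 4) - 4)*d(0) = -12 + (-5/(3 - 4) - 4)*(65/11) = -12 + (-5/(-1) - 4)*(65/11) = -12 + (-5*(-1) - 4)*(65/11) = -12 + (5 - 4)*(65/11) = -12 + 1*(65/11) = -12 + 65/11 = -67/11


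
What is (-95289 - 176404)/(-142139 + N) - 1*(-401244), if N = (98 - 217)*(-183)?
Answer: 48294802021/120362 ≈ 4.0125e+5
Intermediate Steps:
N = 21777 (N = -119*(-183) = 21777)
(-95289 - 176404)/(-142139 + N) - 1*(-401244) = (-95289 - 176404)/(-142139 + 21777) - 1*(-401244) = -271693/(-120362) + 401244 = -271693*(-1/120362) + 401244 = 271693/120362 + 401244 = 48294802021/120362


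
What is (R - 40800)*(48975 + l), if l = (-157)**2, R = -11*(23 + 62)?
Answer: -3072697640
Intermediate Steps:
R = -935 (R = -11*85 = -935)
l = 24649
(R - 40800)*(48975 + l) = (-935 - 40800)*(48975 + 24649) = -41735*73624 = -3072697640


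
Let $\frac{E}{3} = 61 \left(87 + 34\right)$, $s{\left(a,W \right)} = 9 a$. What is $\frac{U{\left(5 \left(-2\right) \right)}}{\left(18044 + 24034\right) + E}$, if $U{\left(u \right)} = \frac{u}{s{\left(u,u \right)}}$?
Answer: $\frac{1}{577989} \approx 1.7301 \cdot 10^{-6}$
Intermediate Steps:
$U{\left(u \right)} = \frac{1}{9}$ ($U{\left(u \right)} = \frac{u}{9 u} = u \frac{1}{9 u} = \frac{1}{9}$)
$E = 22143$ ($E = 3 \cdot 61 \left(87 + 34\right) = 3 \cdot 61 \cdot 121 = 3 \cdot 7381 = 22143$)
$\frac{U{\left(5 \left(-2\right) \right)}}{\left(18044 + 24034\right) + E} = \frac{1}{9 \left(\left(18044 + 24034\right) + 22143\right)} = \frac{1}{9 \left(42078 + 22143\right)} = \frac{1}{9 \cdot 64221} = \frac{1}{9} \cdot \frac{1}{64221} = \frac{1}{577989}$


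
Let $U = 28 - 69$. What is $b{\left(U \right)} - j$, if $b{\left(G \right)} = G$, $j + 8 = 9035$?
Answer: $-9068$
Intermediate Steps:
$j = 9027$ ($j = -8 + 9035 = 9027$)
$U = -41$
$b{\left(U \right)} - j = -41 - 9027 = -9068$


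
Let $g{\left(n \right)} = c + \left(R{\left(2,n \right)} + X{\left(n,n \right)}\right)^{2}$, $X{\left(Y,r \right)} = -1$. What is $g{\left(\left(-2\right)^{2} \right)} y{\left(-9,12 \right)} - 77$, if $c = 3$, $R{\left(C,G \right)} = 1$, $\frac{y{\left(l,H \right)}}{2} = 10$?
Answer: $-17$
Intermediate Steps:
$y{\left(l,H \right)} = 20$ ($y{\left(l,H \right)} = 2 \cdot 10 = 20$)
$g{\left(n \right)} = 3$ ($g{\left(n \right)} = 3 + \left(1 - 1\right)^{2} = 3 + 0^{2} = 3 + 0 = 3$)
$g{\left(\left(-2\right)^{2} \right)} y{\left(-9,12 \right)} - 77 = 3 \cdot 20 - 77 = 60 - 77 = -17$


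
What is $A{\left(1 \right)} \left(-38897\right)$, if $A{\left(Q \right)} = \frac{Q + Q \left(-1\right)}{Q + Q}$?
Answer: $0$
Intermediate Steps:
$A{\left(Q \right)} = 0$ ($A{\left(Q \right)} = \frac{Q - Q}{2 Q} = 0 \frac{1}{2 Q} = 0$)
$A{\left(1 \right)} \left(-38897\right) = 0 \left(-38897\right) = 0$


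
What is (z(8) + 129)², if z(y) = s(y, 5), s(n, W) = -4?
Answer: 15625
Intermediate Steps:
z(y) = -4
(z(8) + 129)² = (-4 + 129)² = 125² = 15625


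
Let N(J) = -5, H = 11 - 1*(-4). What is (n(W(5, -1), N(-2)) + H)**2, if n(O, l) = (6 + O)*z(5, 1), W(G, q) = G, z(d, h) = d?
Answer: 4900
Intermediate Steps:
H = 15 (H = 11 + 4 = 15)
n(O, l) = 30 + 5*O (n(O, l) = (6 + O)*5 = 30 + 5*O)
(n(W(5, -1), N(-2)) + H)**2 = ((30 + 5*5) + 15)**2 = ((30 + 25) + 15)**2 = (55 + 15)**2 = 70**2 = 4900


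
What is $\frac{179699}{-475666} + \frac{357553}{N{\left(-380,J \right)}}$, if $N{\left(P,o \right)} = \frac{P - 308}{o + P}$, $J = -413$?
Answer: $\frac{1568255697307}{3805328} \approx 4.1212 \cdot 10^{5}$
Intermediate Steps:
$N{\left(P,o \right)} = \frac{-308 + P}{P + o}$
$\frac{179699}{-475666} + \frac{357553}{N{\left(-380,J \right)}} = \frac{179699}{-475666} + \frac{357553}{\frac{1}{-380 - 413} \left(-308 - 380\right)} = 179699 \left(- \frac{1}{475666}\right) + \frac{357553}{\frac{1}{-793} \left(-688\right)} = - \frac{179699}{475666} + \frac{357553}{\left(- \frac{1}{793}\right) \left(-688\right)} = - \frac{179699}{475666} + \frac{357553}{\frac{688}{793}} = - \frac{179699}{475666} + 357553 \cdot \frac{793}{688} = - \frac{179699}{475666} + \frac{283539529}{688} = \frac{1568255697307}{3805328}$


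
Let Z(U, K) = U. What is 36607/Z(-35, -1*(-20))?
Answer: -36607/35 ≈ -1045.9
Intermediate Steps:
36607/Z(-35, -1*(-20)) = 36607/(-35) = 36607*(-1/35) = -36607/35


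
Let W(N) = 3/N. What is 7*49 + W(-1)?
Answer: 340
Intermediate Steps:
7*49 + W(-1) = 7*49 + 3/(-1) = 343 + 3*(-1) = 343 - 3 = 340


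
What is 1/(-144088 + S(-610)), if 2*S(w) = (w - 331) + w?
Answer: -2/289727 ≈ -6.9031e-6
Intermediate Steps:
S(w) = -331/2 + w (S(w) = ((w - 331) + w)/2 = ((-331 + w) + w)/2 = (-331 + 2*w)/2 = -331/2 + w)
1/(-144088 + S(-610)) = 1/(-144088 + (-331/2 - 610)) = 1/(-144088 - 1551/2) = 1/(-289727/2) = -2/289727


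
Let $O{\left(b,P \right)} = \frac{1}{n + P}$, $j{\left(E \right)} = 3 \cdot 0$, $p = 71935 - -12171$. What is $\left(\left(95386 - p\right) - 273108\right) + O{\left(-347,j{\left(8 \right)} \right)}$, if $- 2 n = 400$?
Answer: $- \frac{52365601}{200} \approx -2.6183 \cdot 10^{5}$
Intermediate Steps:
$n = -200$ ($n = \left(- \frac{1}{2}\right) 400 = -200$)
$p = 84106$ ($p = 71935 + 12171 = 84106$)
$j{\left(E \right)} = 0$
$O{\left(b,P \right)} = \frac{1}{-200 + P}$
$\left(\left(95386 - p\right) - 273108\right) + O{\left(-347,j{\left(8 \right)} \right)} = \left(\left(95386 - 84106\right) - 273108\right) + \frac{1}{-200 + 0} = \left(\left(95386 - 84106\right) - 273108\right) + \frac{1}{-200} = \left(11280 - 273108\right) - \frac{1}{200} = -261828 - \frac{1}{200} = - \frac{52365601}{200}$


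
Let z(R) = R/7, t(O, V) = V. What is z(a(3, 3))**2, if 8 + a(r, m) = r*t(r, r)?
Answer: 1/49 ≈ 0.020408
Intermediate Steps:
a(r, m) = -8 + r**2 (a(r, m) = -8 + r*r = -8 + r**2)
z(R) = R/7 (z(R) = R*(1/7) = R/7)
z(a(3, 3))**2 = ((-8 + 3**2)/7)**2 = ((-8 + 9)/7)**2 = ((1/7)*1)**2 = (1/7)**2 = 1/49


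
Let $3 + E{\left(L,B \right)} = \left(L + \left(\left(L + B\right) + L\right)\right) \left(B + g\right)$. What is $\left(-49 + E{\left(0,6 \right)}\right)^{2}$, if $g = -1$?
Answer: $484$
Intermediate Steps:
$E{\left(L,B \right)} = -3 + \left(-1 + B\right) \left(B + 3 L\right)$ ($E{\left(L,B \right)} = -3 + \left(L + \left(\left(L + B\right) + L\right)\right) \left(B - 1\right) = -3 + \left(L + \left(\left(B + L\right) + L\right)\right) \left(-1 + B\right) = -3 + \left(L + \left(B + 2 L\right)\right) \left(-1 + B\right) = -3 + \left(B + 3 L\right) \left(-1 + B\right) = -3 + \left(-1 + B\right) \left(B + 3 L\right)$)
$\left(-49 + E{\left(0,6 \right)}\right)^{2} = \left(-49 - \left(9 + 0 - 36\right)\right)^{2} = \left(-49 + \left(-3 + 36 - 6 + 0 + 0\right)\right)^{2} = \left(-49 + 27\right)^{2} = \left(-22\right)^{2} = 484$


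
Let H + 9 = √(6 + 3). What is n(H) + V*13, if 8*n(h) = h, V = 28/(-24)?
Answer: -191/12 ≈ -15.917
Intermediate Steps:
V = -7/6 (V = 28*(-1/24) = -7/6 ≈ -1.1667)
H = -6 (H = -9 + √(6 + 3) = -9 + √9 = -9 + 3 = -6)
n(h) = h/8
n(H) + V*13 = (⅛)*(-6) - 7/6*13 = -¾ - 91/6 = -191/12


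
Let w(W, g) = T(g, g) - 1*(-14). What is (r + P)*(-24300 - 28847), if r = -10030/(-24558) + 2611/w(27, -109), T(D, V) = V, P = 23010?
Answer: -1424854913630882/1166505 ≈ -1.2215e+9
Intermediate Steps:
w(W, g) = 14 + g (w(W, g) = g - 1*(-14) = g + 14 = 14 + g)
r = -31584044/1166505 (r = -10030/(-24558) + 2611/(14 - 109) = -10030*(-1/24558) + 2611/(-95) = 5015/12279 + 2611*(-1/95) = 5015/12279 - 2611/95 = -31584044/1166505 ≈ -27.076)
(r + P)*(-24300 - 28847) = (-31584044/1166505 + 23010)*(-24300 - 28847) = (26809696006/1166505)*(-53147) = -1424854913630882/1166505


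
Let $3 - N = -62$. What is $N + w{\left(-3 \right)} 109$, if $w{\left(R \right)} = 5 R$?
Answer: $-1570$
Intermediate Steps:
$N = 65$ ($N = 3 - -62 = 3 + 62 = 65$)
$N + w{\left(-3 \right)} 109 = 65 + 5 \left(-3\right) 109 = 65 - 1635 = -1570$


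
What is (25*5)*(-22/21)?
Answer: -2750/21 ≈ -130.95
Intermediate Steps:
(25*5)*(-22/21) = 125*(-22*1/21) = 125*(-22/21) = -2750/21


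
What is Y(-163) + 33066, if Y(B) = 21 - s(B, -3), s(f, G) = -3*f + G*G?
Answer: 32589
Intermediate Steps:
s(f, G) = G² - 3*f (s(f, G) = -3*f + G² = G² - 3*f)
Y(B) = 12 + 3*B (Y(B) = 21 - ((-3)² - 3*B) = 21 - (9 - 3*B) = 21 + (-9 + 3*B) = 12 + 3*B)
Y(-163) + 33066 = (12 + 3*(-163)) + 33066 = (12 - 489) + 33066 = -477 + 33066 = 32589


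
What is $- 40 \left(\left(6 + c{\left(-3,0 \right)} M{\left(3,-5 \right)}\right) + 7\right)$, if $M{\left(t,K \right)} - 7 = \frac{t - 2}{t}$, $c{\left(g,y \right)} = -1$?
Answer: $- \frac{680}{3} \approx -226.67$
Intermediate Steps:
$M{\left(t,K \right)} = 7 + \frac{-2 + t}{t}$ ($M{\left(t,K \right)} = 7 + \frac{t - 2}{t} = 7 + \frac{-2 + t}{t}$)
$- 40 \left(\left(6 + c{\left(-3,0 \right)} M{\left(3,-5 \right)}\right) + 7\right) = - 40 \left(\left(6 - \left(8 - \frac{2}{3}\right)\right) + 7\right) = - 40 \left(\left(6 - \frac{22}{3}\right) + 7\right) = - 40 \left(- \frac{4}{3} + 7\right) = \left(-40\right) \frac{17}{3} = - \frac{680}{3}$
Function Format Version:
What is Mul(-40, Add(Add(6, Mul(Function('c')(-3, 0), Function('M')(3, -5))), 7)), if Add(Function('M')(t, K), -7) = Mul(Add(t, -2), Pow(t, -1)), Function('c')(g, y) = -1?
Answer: Rational(-680, 3) ≈ -226.67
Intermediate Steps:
Function('M')(t, K) = Add(7, Mul(Pow(t, -1), Add(-2, t))) (Function('M')(t, K) = Add(7, Mul(Add(t, -2), Pow(t, -1))) = Add(7, Mul(Add(-2, t), Pow(t, -1))) = Add(7, Mul(Pow(t, -1), Add(-2, t))))
Mul(-40, Add(Add(6, Mul(Function('c')(-3, 0), Function('M')(3, -5))), 7)) = Mul(-40, Add(Add(6, Mul(-1, Add(8, Mul(-2, Pow(3, -1))))), 7)) = Mul(-40, Add(Add(6, Mul(-1, Add(8, Mul(-2, Rational(1, 3))))), 7)) = Mul(-40, Add(Add(6, Mul(-1, Add(8, Rational(-2, 3)))), 7)) = Mul(-40, Add(Add(6, Mul(-1, Rational(22, 3))), 7)) = Mul(-40, Add(Add(6, Rational(-22, 3)), 7)) = Mul(-40, Add(Rational(-4, 3), 7)) = Mul(-40, Rational(17, 3)) = Rational(-680, 3)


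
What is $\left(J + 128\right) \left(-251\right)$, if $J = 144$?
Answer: $-68272$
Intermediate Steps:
$\left(J + 128\right) \left(-251\right) = \left(144 + 128\right) \left(-251\right) = 272 \left(-251\right) = -68272$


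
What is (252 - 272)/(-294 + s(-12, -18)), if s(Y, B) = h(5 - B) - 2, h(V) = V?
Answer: 20/273 ≈ 0.073260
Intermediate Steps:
s(Y, B) = 3 - B (s(Y, B) = (5 - B) - 2 = 3 - B)
(252 - 272)/(-294 + s(-12, -18)) = (252 - 272)/(-294 + (3 - 1*(-18))) = -20/(-294 + (3 + 18)) = -20/(-294 + 21) = -20/(-273) = -20*(-1/273) = 20/273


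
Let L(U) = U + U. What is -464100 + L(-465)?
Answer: -465030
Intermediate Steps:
L(U) = 2*U
-464100 + L(-465) = -464100 + 2*(-465) = -464100 - 930 = -465030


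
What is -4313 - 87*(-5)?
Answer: -3878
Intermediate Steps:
-4313 - 87*(-5) = -4313 + 435 = -3878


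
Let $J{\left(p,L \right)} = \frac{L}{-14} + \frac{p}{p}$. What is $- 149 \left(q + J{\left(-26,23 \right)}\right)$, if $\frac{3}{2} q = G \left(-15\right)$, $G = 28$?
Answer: $\frac{585421}{14} \approx 41816.0$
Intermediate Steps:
$J{\left(p,L \right)} = 1 - \frac{L}{14}$ ($J{\left(p,L \right)} = L \left(- \frac{1}{14}\right) + 1 = - \frac{L}{14} + 1 = 1 - \frac{L}{14}$)
$q = -280$ ($q = \frac{2 \cdot 28 \left(-15\right)}{3} = \frac{2}{3} \left(-420\right) = -280$)
$- 149 \left(q + J{\left(-26,23 \right)}\right) = - 149 \left(-280 + \left(1 - \frac{23}{14}\right)\right) = - 149 \left(-280 - \frac{9}{14}\right) = \left(-149\right) \left(- \frac{3929}{14}\right) = \frac{585421}{14}$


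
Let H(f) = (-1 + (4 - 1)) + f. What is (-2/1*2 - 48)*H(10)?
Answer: -624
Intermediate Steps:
H(f) = 2 + f (H(f) = (-1 + 3) + f = 2 + f)
(-2/1*2 - 48)*H(10) = (-2/1*2 - 48)*(2 + 10) = (-2*1*2 - 48)*12 = (-2*2 - 48)*12 = (-4 - 48)*12 = -52*12 = -624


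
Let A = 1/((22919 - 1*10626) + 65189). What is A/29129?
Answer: 1/2256973178 ≈ 4.4307e-10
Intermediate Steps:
A = 1/77482 (A = 1/((22919 - 10626) + 65189) = 1/(12293 + 65189) = 1/77482 ≈ 1.2906e-5)
A/29129 = (1/77482)/29129 = (1/77482)*(1/29129) = 1/2256973178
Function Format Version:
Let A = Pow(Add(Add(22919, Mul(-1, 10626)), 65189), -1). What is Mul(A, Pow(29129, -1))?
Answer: Rational(1, 2256973178) ≈ 4.4307e-10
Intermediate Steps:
A = Rational(1, 77482) (A = Pow(Add(Add(22919, -10626), 65189), -1) = Pow(Add(12293, 65189), -1) = Pow(77482, -1) = Rational(1, 77482) ≈ 1.2906e-5)
Mul(A, Pow(29129, -1)) = Mul(Rational(1, 77482), Pow(29129, -1)) = Mul(Rational(1, 77482), Rational(1, 29129)) = Rational(1, 2256973178)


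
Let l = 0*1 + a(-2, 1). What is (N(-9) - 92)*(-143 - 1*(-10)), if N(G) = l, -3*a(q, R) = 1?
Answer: 36841/3 ≈ 12280.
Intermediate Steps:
a(q, R) = -⅓ (a(q, R) = -⅓*1 = -⅓)
l = -⅓ (l = 0*1 - ⅓ = 0 - ⅓ = -⅓ ≈ -0.33333)
N(G) = -⅓
(N(-9) - 92)*(-143 - 1*(-10)) = (-⅓ - 92)*(-143 - 1*(-10)) = -277*(-143 + 10)/3 = -277/3*(-133) = 36841/3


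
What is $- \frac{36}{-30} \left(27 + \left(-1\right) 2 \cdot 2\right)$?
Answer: $\frac{138}{5} \approx 27.6$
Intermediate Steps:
$- \frac{36}{-30} \left(27 + \left(-1\right) 2 \cdot 2\right) = \left(-36\right) \left(- \frac{1}{30}\right) \left(27 - 4\right) = \frac{6 \left(27 - 4\right)}{5} = \frac{6}{5} \cdot 23 = \frac{138}{5}$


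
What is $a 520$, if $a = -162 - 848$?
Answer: $-525200$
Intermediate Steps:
$a = -1010$
$a 520 = \left(-1010\right) 520 = -525200$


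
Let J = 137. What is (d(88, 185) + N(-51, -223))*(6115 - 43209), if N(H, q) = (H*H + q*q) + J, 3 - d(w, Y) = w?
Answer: -1943057908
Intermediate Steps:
d(w, Y) = 3 - w
N(H, q) = 137 + H**2 + q**2 (N(H, q) = (H*H + q*q) + 137 = (H**2 + q**2) + 137 = 137 + H**2 + q**2)
(d(88, 185) + N(-51, -223))*(6115 - 43209) = ((3 - 1*88) + (137 + (-51)**2 + (-223)**2))*(6115 - 43209) = ((3 - 88) + (137 + 2601 + 49729))*(-37094) = (-85 + 52467)*(-37094) = 52382*(-37094) = -1943057908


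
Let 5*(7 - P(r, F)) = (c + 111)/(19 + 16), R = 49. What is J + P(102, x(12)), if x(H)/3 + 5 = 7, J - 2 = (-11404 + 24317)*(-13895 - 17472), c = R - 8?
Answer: -70882361002/175 ≈ -4.0504e+8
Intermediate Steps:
c = 41 (c = 49 - 8 = 41)
J = -405042069 (J = 2 + (-11404 + 24317)*(-13895 - 17472) = 2 + 12913*(-31367) = 2 - 405042071 = -405042069)
x(H) = 6 (x(H) = -15 + 3*7 = -15 + 21 = 6)
P(r, F) = 1073/175 (P(r, F) = 7 - (41 + 111)/(5*(19 + 16)) = 7 - 152/(5*35) = 7 - ⅕*152/35 = 7 - 152/175 = 1073/175)
J + P(102, x(12)) = -405042069 + 1073/175 = -70882361002/175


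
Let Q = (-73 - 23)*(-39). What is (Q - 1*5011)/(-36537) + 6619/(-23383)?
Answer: -212212142/854344671 ≈ -0.24839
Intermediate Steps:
Q = 3744 (Q = -96*(-39) = 3744)
(Q - 1*5011)/(-36537) + 6619/(-23383) = (3744 - 1*5011)/(-36537) + 6619/(-23383) = (3744 - 5011)*(-1/36537) + 6619*(-1/23383) = -1267*(-1/36537) - 6619/23383 = 1267/36537 - 6619/23383 = -212212142/854344671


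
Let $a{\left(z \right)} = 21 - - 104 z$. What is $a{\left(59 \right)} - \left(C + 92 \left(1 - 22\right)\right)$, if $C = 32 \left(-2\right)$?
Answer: $8153$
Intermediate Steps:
$a{\left(z \right)} = 21 + 104 z$
$C = -64$
$a{\left(59 \right)} - \left(C + 92 \left(1 - 22\right)\right) = \left(21 + 104 \cdot 59\right) - \left(-64 + 92 \left(1 - 22\right)\right) = \left(21 + 6136\right) - \left(-64 + 92 \left(1 - 22\right)\right) = 6157 - \left(-64 + 92 \left(-21\right)\right) = 6157 - \left(-64 - 1932\right) = 6157 - -1996 = 6157 + 1996 = 8153$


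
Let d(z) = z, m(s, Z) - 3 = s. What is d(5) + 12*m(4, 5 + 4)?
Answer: 89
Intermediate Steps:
m(s, Z) = 3 + s
d(5) + 12*m(4, 5 + 4) = 5 + 12*(3 + 4) = 5 + 12*7 = 5 + 84 = 89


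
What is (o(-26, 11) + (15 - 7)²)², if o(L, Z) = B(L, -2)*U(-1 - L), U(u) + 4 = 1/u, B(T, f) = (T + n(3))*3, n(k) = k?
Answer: 71081761/625 ≈ 1.1373e+5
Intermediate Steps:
B(T, f) = 9 + 3*T (B(T, f) = (T + 3)*3 = (3 + T)*3 = 9 + 3*T)
U(u) = -4 + 1/u
o(L, Z) = (-4 + 1/(-1 - L))*(9 + 3*L) (o(L, Z) = (9 + 3*L)*(-4 + 1/(-1 - L)) = (-4 + 1/(-1 - L))*(9 + 3*L))
(o(-26, 11) + (15 - 7)²)² = (-3*(3 - 26)*(5 + 4*(-26))/(1 - 26) + (15 - 7)²)² = (-3*(-23)*(5 - 104)/(-25) + 8²)² = (-3*(-1/25)*(-23)*(-99) + 64)² = (6831/25 + 64)² = (8431/25)² = 71081761/625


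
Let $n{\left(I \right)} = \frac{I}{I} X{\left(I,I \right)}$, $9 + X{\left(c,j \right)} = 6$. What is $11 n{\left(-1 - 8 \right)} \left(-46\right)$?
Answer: $1518$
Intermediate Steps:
$X{\left(c,j \right)} = -3$ ($X{\left(c,j \right)} = -9 + 6 = -3$)
$n{\left(I \right)} = -3$ ($n{\left(I \right)} = \frac{I}{I} \left(-3\right) = 1 \left(-3\right) = -3$)
$11 n{\left(-1 - 8 \right)} \left(-46\right) = 11 \left(-3\right) \left(-46\right) = \left(-33\right) \left(-46\right) = 1518$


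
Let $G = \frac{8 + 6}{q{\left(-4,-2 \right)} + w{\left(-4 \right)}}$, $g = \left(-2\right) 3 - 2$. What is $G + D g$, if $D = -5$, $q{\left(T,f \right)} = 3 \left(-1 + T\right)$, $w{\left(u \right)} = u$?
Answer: $\frac{746}{19} \approx 39.263$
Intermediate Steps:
$q{\left(T,f \right)} = -3 + 3 T$
$g = -8$ ($g = -6 - 2 = -8$)
$G = - \frac{14}{19}$ ($G = \frac{8 + 6}{\left(-3 + 3 \left(-4\right)\right) - 4} = \frac{14}{\left(-3 - 12\right) - 4} = \frac{14}{-15 - 4} = \frac{14}{-19} = 14 \left(- \frac{1}{19}\right) = - \frac{14}{19} \approx -0.73684$)
$G + D g = - \frac{14}{19} - -40 = - \frac{14}{19} + 40 = \frac{746}{19}$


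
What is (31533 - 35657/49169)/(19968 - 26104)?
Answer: -29815585/5801942 ≈ -5.1389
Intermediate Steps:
(31533 - 35657/49169)/(19968 - 26104) = (31533 - 35657*1/49169)/(-6136) = (31533 - 35657/49169)*(-1/6136) = (1550410420/49169)*(-1/6136) = -29815585/5801942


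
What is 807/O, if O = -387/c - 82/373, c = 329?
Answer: -99032619/171329 ≈ -578.03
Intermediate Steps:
O = -171329/122717 (O = -387/329 - 82/373 = -171329/122717 ≈ -1.3961)
807/O = 807/(-171329/122717) = 807*(-122717/171329) = -99032619/171329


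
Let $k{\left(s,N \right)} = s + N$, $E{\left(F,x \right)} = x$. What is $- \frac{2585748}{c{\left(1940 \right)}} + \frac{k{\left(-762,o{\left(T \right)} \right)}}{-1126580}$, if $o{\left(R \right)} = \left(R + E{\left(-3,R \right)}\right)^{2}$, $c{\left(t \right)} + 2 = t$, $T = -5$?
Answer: $- \frac{12776538153}{9575930} \approx -1334.2$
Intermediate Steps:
$c{\left(t \right)} = -2 + t$
$o{\left(R \right)} = 4 R^{2}$ ($o{\left(R \right)} = \left(R + R\right)^{2} = \left(2 R\right)^{2} = 4 R^{2}$)
$k{\left(s,N \right)} = N + s$
$- \frac{2585748}{c{\left(1940 \right)}} + \frac{k{\left(-762,o{\left(T \right)} \right)}}{-1126580} = - \frac{2585748}{-2 + 1940} + \frac{4 \left(-5\right)^{2} - 762}{-1126580} = - \frac{2585748}{1938} + \left(4 \cdot 25 - 762\right) \left(- \frac{1}{1126580}\right) = \left(-2585748\right) \frac{1}{1938} + \left(100 - 762\right) \left(- \frac{1}{1126580}\right) = - \frac{22682}{17} - - \frac{331}{563290} = - \frac{22682}{17} + \frac{331}{563290} = - \frac{12776538153}{9575930}$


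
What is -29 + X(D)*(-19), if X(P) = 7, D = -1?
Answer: -162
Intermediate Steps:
-29 + X(D)*(-19) = -29 + 7*(-19) = -29 - 133 = -162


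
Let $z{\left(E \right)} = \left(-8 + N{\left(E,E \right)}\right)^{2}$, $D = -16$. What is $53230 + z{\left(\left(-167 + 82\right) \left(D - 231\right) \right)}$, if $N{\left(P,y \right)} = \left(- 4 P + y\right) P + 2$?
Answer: $1748662631123999791$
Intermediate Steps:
$N{\left(P,y \right)} = 2 + P \left(y - 4 P\right)$ ($N{\left(P,y \right)} = \left(y - 4 P\right) P + 2 = P \left(y - 4 P\right) + 2 = 2 + P \left(y - 4 P\right)$)
$z{\left(E \right)} = \left(-6 - 3 E^{2}\right)^{2}$ ($z{\left(E \right)} = \left(-8 + \left(2 - 4 E^{2} + E E\right)\right)^{2} = \left(-8 + \left(2 - 4 E^{2} + E^{2}\right)\right)^{2} = \left(-8 - \left(-2 + 3 E^{2}\right)\right)^{2} = \left(-6 - 3 E^{2}\right)^{2}$)
$53230 + z{\left(\left(-167 + 82\right) \left(D - 231\right) \right)} = 53230 + 9 \left(2 + \left(\left(-167 + 82\right) \left(-16 - 231\right)\right)^{2}\right)^{2} = 53230 + 9 \left(2 + \left(\left(-85\right) \left(-247\right)\right)^{2}\right)^{2} = 53230 + 9 \left(2 + 20995^{2}\right)^{2} = 53230 + 9 \left(2 + 440790025\right)^{2} = 53230 + 9 \cdot 440790027^{2} = 53230 + 9 \cdot 194295847902660729 = 53230 + 1748662631123946561 = 1748662631123999791$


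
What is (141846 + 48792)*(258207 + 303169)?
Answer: 107019597888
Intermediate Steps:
(141846 + 48792)*(258207 + 303169) = 190638*561376 = 107019597888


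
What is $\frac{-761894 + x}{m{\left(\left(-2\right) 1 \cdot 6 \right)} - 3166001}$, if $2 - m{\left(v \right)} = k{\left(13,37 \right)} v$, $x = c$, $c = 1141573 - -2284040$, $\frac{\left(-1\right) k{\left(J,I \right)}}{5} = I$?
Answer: $- \frac{2663719}{3168219} \approx -0.84076$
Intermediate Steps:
$k{\left(J,I \right)} = - 5 I$
$c = 3425613$ ($c = 1141573 + 2284040 = 3425613$)
$x = 3425613$
$m{\left(v \right)} = 2 + 185 v$ ($m{\left(v \right)} = 2 - \left(-5\right) 37 v = 2 - - 185 v = 2 + 185 v$)
$\frac{-761894 + x}{m{\left(\left(-2\right) 1 \cdot 6 \right)} - 3166001} = \frac{-761894 + 3425613}{\left(2 + 185 \left(-2\right) 1 \cdot 6\right) - 3166001} = \frac{2663719}{\left(2 + 185 \left(\left(-2\right) 6\right)\right) - 3166001} = \frac{2663719}{\left(2 + 185 \left(-12\right)\right) - 3166001} = \frac{2663719}{\left(2 - 2220\right) - 3166001} = \frac{2663719}{-2218 - 3166001} = \frac{2663719}{-3168219} = 2663719 \left(- \frac{1}{3168219}\right) = - \frac{2663719}{3168219}$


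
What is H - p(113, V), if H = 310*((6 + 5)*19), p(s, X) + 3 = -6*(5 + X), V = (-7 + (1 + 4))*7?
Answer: 64739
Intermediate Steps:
V = -14 (V = (-7 + 5)*7 = -2*7 = -14)
p(s, X) = -33 - 6*X (p(s, X) = -3 - 6*(5 + X) = -3 + (-30 - 6*X) = -33 - 6*X)
H = 64790 (H = 310*(11*19) = 310*209 = 64790)
H - p(113, V) = 64790 - (-33 - 6*(-14)) = 64790 - (-33 + 84) = 64790 - 1*51 = 64790 - 51 = 64739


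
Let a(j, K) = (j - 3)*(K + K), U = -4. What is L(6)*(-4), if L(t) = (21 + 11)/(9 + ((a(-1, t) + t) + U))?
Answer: 128/37 ≈ 3.4595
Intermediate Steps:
a(j, K) = 2*K*(-3 + j) (a(j, K) = (-3 + j)*(2*K) = 2*K*(-3 + j))
L(t) = 32/(5 - 7*t) (L(t) = (21 + 11)/(9 + ((2*t*(-3 - 1) + t) - 4)) = 32/(9 + ((2*t*(-4) + t) - 4)) = 32/(9 + ((-8*t + t) - 4)) = 32/(9 + (-7*t - 4)) = 32/(9 + (-4 - 7*t)) = 32/(5 - 7*t))
L(6)*(-4) = -32/(-5 + 7*6)*(-4) = -32/(-5 + 42)*(-4) = -32/37*(-4) = 128/37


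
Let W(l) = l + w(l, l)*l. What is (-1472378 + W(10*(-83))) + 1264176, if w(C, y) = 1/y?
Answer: -209031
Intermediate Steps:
W(l) = 1 + l (W(l) = l + l/l = l + 1 = 1 + l)
(-1472378 + W(10*(-83))) + 1264176 = (-1472378 + (1 + 10*(-83))) + 1264176 = (-1472378 + (1 - 830)) + 1264176 = (-1472378 - 829) + 1264176 = -1473207 + 1264176 = -209031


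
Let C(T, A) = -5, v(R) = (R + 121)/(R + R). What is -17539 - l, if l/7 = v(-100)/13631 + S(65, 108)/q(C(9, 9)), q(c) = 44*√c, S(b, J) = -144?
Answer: -47814821653/2726200 - 252*I*√5/55 ≈ -17539.0 - 10.245*I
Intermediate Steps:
v(R) = (121 + R)/(2*R) (v(R) = (121 + R)/((2*R)) = (121 + R)*(1/(2*R)) = (121 + R)/(2*R))
l = -147/2726200 + 252*I*√5/55 (l = 7*(((½)*(121 - 100)/(-100))/13631 - 144*(-I*√5/220)) = 7*(((½)*(-1/100)*21)*(1/13631) - 144*(-I*√5/220)) = 7*(-21/200*1/13631 - 144*(-I*√5/220)) = 7*(-21/2726200 - (-36)*I*√5/55) = 7*(-21/2726200 + 36*I*√5/55) = -147/2726200 + 252*I*√5/55 ≈ -5.3921e-5 + 10.245*I)
-17539 - l = -17539 - (-147/2726200 + 252*I*√5/55) = -17539 + (147/2726200 - 252*I*√5/55) = -47814821653/2726200 - 252*I*√5/55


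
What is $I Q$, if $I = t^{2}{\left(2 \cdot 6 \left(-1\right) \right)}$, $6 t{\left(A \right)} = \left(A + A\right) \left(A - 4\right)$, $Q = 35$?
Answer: $143360$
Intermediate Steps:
$t{\left(A \right)} = \frac{A \left(-4 + A\right)}{3}$ ($t{\left(A \right)} = \frac{\left(A + A\right) \left(A - 4\right)}{6} = \frac{2 A \left(-4 + A\right)}{6} = \frac{A \left(-4 + A\right)}{3}$)
$I = 4096$ ($I = \left(\frac{2 \cdot 6 \left(-1\right) \left(-4 + 2 \cdot 6 \left(-1\right)\right)}{3}\right)^{2} = \left(\frac{12 \left(-1\right) \left(-4 + 12 \left(-1\right)\right)}{3}\right)^{2} = \left(\frac{1}{3} \left(-12\right) \left(-4 - 12\right)\right)^{2} = \left(\frac{1}{3} \left(-12\right) \left(-16\right)\right)^{2} = 64^{2} = 4096$)
$I Q = 4096 \cdot 35 = 143360$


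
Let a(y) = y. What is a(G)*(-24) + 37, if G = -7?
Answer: 205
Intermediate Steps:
a(G)*(-24) + 37 = -7*(-24) + 37 = 168 + 37 = 205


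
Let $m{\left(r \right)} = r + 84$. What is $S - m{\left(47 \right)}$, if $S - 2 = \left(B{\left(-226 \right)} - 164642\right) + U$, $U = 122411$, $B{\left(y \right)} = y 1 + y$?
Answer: $-42812$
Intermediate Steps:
$B{\left(y \right)} = 2 y$ ($B{\left(y \right)} = y + y = 2 y$)
$m{\left(r \right)} = 84 + r$
$S = -42681$ ($S = 2 + \left(\left(2 \left(-226\right) - 164642\right) + 122411\right) = 2 + \left(\left(-452 - 164642\right) + 122411\right) = 2 + \left(-165094 + 122411\right) = 2 - 42683 = -42681$)
$S - m{\left(47 \right)} = -42681 - \left(84 + 47\right) = -42681 - 131 = -42812$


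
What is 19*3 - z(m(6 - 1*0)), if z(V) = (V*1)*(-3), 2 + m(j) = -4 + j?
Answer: 57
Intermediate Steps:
m(j) = -6 + j (m(j) = -2 + (-4 + j) = -6 + j)
z(V) = -3*V (z(V) = V*(-3) = -3*V)
19*3 - z(m(6 - 1*0)) = 19*3 - (-3)*(-6 + (6 - 1*0)) = 57 - (-3)*(-6 + (6 + 0)) = 57 - (-3)*(-6 + 6) = 57 - (-3)*0 = 57 - 1*0 = 57 + 0 = 57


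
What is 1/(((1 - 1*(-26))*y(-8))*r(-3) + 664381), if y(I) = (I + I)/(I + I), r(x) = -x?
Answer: 1/664462 ≈ 1.5050e-6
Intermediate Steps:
y(I) = 1 (y(I) = (2*I)/((2*I)) = (2*I)*(1/(2*I)) = 1)
1/(((1 - 1*(-26))*y(-8))*r(-3) + 664381) = 1/(((1 - 1*(-26))*1)*(-1*(-3)) + 664381) = 1/(((1 + 26)*1)*3 + 664381) = 1/((27*1)*3 + 664381) = 1/(27*3 + 664381) = 1/(81 + 664381) = 1/664462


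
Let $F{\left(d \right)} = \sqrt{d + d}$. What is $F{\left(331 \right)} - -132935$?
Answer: $132935 + \sqrt{662} \approx 1.3296 \cdot 10^{5}$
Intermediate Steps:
$F{\left(d \right)} = \sqrt{2} \sqrt{d}$ ($F{\left(d \right)} = \sqrt{2 d} = \sqrt{2} \sqrt{d}$)
$F{\left(331 \right)} - -132935 = \sqrt{2} \sqrt{331} - -132935 = \sqrt{662} + 132935 = 132935 + \sqrt{662}$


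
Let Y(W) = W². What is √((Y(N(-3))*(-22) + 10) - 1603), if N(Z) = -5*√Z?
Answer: √57 ≈ 7.5498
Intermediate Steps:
√((Y(N(-3))*(-22) + 10) - 1603) = √(((-5*I*√3)²*(-22) + 10) - 1603) = √((-75*(-22) + 10) - 1603) = √((1650 + 10) - 1603) = √(1660 - 1603) = √57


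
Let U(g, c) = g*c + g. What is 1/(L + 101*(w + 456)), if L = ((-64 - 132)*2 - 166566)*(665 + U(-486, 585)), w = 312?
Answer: 1/47438021066 ≈ 2.1080e-11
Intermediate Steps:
U(g, c) = g + c*g (U(g, c) = c*g + g = g + c*g)
L = 47437943498 (L = ((-64 - 132)*2 - 166566)*(665 - 486*(1 + 585)) = (-196*2 - 166566)*(665 - 486*586) = (-392 - 166566)*(665 - 284796) = -166958*(-284131) = 47437943498)
1/(L + 101*(w + 456)) = 1/(47437943498 + 101*(312 + 456)) = 1/(47437943498 + 101*768) = 1/(47437943498 + 77568) = 1/47438021066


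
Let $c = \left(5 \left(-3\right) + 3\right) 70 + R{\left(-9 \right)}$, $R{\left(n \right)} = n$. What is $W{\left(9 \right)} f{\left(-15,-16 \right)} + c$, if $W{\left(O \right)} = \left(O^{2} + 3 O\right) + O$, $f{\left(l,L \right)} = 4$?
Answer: $-381$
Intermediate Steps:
$W{\left(O \right)} = O^{2} + 4 O$
$c = -849$ ($c = \left(5 \left(-3\right) + 3\right) 70 - 9 = \left(-15 + 3\right) 70 - 9 = \left(-12\right) 70 - 9 = -840 - 9 = -849$)
$W{\left(9 \right)} f{\left(-15,-16 \right)} + c = 9 \left(4 + 9\right) 4 - 849 = 9 \cdot 13 \cdot 4 - 849 = 117 \cdot 4 - 849 = 468 - 849 = -381$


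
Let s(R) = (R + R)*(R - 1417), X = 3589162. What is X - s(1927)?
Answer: 1623622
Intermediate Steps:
s(R) = 2*R*(-1417 + R) (s(R) = (2*R)*(-1417 + R) = 2*R*(-1417 + R))
X - s(1927) = 3589162 - 2*1927*(-1417 + 1927) = 3589162 - 2*1927*510 = 3589162 - 1*1965540 = 3589162 - 1965540 = 1623622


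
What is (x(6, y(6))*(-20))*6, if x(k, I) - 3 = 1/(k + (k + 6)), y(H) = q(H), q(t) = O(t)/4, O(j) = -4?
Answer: -1100/3 ≈ -366.67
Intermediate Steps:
q(t) = -1 (q(t) = -4/4 = -4*¼ = -1)
y(H) = -1
x(k, I) = 3 + 1/(6 + 2*k) (x(k, I) = 3 + 1/(k + (k + 6)) = 3 + 1/(k + (6 + k)) = 3 + 1/(6 + 2*k))
(x(6, y(6))*(-20))*6 = (((19 + 6*6)/(2*(3 + 6)))*(-20))*6 = (((½)*(19 + 36)/9)*(-20))*6 = (((½)*(⅑)*55)*(-20))*6 = ((55/18)*(-20))*6 = -550/9*6 = -1100/3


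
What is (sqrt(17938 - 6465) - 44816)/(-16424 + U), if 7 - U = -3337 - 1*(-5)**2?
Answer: 44816/13055 - sqrt(11473)/13055 ≈ 3.4247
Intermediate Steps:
U = 3369 (U = 7 - (-3337 - 1*(-5)**2) = 7 - (-3337 - 1*25) = 7 - (-3337 - 25) = 7 - 1*(-3362) = 7 + 3362 = 3369)
(sqrt(17938 - 6465) - 44816)/(-16424 + U) = (sqrt(17938 - 6465) - 44816)/(-16424 + 3369) = (sqrt(11473) - 44816)/(-13055) = (-44816 + sqrt(11473))*(-1/13055) = 44816/13055 - sqrt(11473)/13055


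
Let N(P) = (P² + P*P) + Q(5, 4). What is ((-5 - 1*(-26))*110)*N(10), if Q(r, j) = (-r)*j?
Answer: 415800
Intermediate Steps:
Q(r, j) = -j*r
N(P) = -20 + 2*P² (N(P) = (P² + P*P) - 1*4*5 = (P² + P²) - 20 = 2*P² - 20 = -20 + 2*P²)
((-5 - 1*(-26))*110)*N(10) = ((-5 - 1*(-26))*110)*(-20 + 2*10²) = ((-5 + 26)*110)*(-20 + 2*100) = (21*110)*(-20 + 200) = 2310*180 = 415800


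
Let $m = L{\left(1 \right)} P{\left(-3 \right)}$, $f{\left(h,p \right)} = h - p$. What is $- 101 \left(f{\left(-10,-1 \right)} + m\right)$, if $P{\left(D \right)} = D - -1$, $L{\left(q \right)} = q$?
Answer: $1111$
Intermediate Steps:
$P{\left(D \right)} = 1 + D$ ($P{\left(D \right)} = D + 1 = 1 + D$)
$m = -2$ ($m = 1 \left(1 - 3\right) = 1 \left(-2\right) = -2$)
$- 101 \left(f{\left(-10,-1 \right)} + m\right) = - 101 \left(\left(-10 - -1\right) - 2\right) = - 101 \left(\left(-10 + 1\right) - 2\right) = - 101 \left(-9 - 2\right) = \left(-101\right) \left(-11\right) = 1111$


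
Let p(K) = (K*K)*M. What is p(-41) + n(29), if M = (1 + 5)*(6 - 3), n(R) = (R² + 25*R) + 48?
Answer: 31872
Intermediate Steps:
n(R) = 48 + R² + 25*R
M = 18 (M = 6*3 = 18)
p(K) = 18*K² (p(K) = (K*K)*18 = K²*18 = 18*K²)
p(-41) + n(29) = 18*(-41)² + (48 + 29² + 25*29) = 18*1681 + (48 + 841 + 725) = 30258 + 1614 = 31872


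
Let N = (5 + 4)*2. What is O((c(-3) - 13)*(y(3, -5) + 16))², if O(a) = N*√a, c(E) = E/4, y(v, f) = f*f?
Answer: -182655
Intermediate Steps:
y(v, f) = f²
c(E) = E/4 (c(E) = E*(¼) = E/4)
N = 18 (N = 9*2 = 18)
O(a) = 18*√a
O((c(-3) - 13)*(y(3, -5) + 16))² = (18*√(((¼)*(-3) - 13)*((-5)² + 16)))² = (18*√((-¾ - 13)*(25 + 16)))² = (18*√(-55/4*41))² = (18*√(-2255/4))² = (18*(I*√2255/2))² = (9*I*√2255)² = -182655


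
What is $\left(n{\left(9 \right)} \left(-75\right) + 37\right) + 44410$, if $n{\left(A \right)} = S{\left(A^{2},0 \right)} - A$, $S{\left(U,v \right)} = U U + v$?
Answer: $-446953$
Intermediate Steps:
$S{\left(U,v \right)} = v + U^{2}$ ($S{\left(U,v \right)} = U^{2} + v = v + U^{2}$)
$n{\left(A \right)} = A^{4} - A$ ($n{\left(A \right)} = \left(0 + \left(A^{2}\right)^{2}\right) - A = \left(0 + A^{4}\right) - A = A^{4} - A$)
$\left(n{\left(9 \right)} \left(-75\right) + 37\right) + 44410 = \left(\left(9^{4} - 9\right) \left(-75\right) + 37\right) + 44410 = \left(\left(6561 - 9\right) \left(-75\right) + 37\right) + 44410 = \left(6552 \left(-75\right) + 37\right) + 44410 = \left(-491400 + 37\right) + 44410 = -491363 + 44410 = -446953$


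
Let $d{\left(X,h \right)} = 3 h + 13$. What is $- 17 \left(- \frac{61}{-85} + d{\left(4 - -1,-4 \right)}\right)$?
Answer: $- \frac{146}{5} \approx -29.2$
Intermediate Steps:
$d{\left(X,h \right)} = 13 + 3 h$
$- 17 \left(- \frac{61}{-85} + d{\left(4 - -1,-4 \right)}\right) = - 17 \left(- \frac{61}{-85} + \left(13 + 3 \left(-4\right)\right)\right) = - 17 \left(\left(-61\right) \left(- \frac{1}{85}\right) + \left(13 - 12\right)\right) = - 17 \left(\frac{61}{85} + 1\right) = \left(-17\right) \frac{146}{85} = - \frac{146}{5}$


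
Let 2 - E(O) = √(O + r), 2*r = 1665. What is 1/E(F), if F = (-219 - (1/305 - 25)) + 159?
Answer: -1220/484033 - √296748530/484033 ≈ -0.038110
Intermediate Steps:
r = 1665/2 (r = (½)*1665 = 1665/2 ≈ 832.50)
F = -10676/305 (F = (-219 - (1/305 - 25)) + 159 = (-219 - 1*(-7624/305)) + 159 = (-219 + 7624/305) + 159 = -59171/305 + 159 = -10676/305 ≈ -35.003)
E(O) = 2 - √(1665/2 + O) (E(O) = 2 - √(O + 1665/2) = 2 - √(1665/2 + O))
1/E(F) = 1/(2 - √(3330 + 4*(-10676/305))/2) = 1/(2 - √(3330 - 42704/305)/2) = 1/(2 - √296748530/610)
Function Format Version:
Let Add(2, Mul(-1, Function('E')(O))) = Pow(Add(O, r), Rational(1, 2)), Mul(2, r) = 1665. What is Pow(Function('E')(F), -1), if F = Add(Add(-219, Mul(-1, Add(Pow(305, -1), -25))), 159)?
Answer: Add(Rational(-1220, 484033), Mul(Rational(-1, 484033), Pow(296748530, Rational(1, 2)))) ≈ -0.038110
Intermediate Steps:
r = Rational(1665, 2) (r = Mul(Rational(1, 2), 1665) = Rational(1665, 2) ≈ 832.50)
F = Rational(-10676, 305) (F = Add(Add(-219, Mul(-1, Add(Rational(1, 305), -25))), 159) = Add(Add(-219, Mul(-1, Rational(-7624, 305))), 159) = Add(Add(-219, Rational(7624, 305)), 159) = Add(Rational(-59171, 305), 159) = Rational(-10676, 305) ≈ -35.003)
Function('E')(O) = Add(2, Mul(-1, Pow(Add(Rational(1665, 2), O), Rational(1, 2)))) (Function('E')(O) = Add(2, Mul(-1, Pow(Add(O, Rational(1665, 2)), Rational(1, 2)))) = Add(2, Mul(-1, Pow(Add(Rational(1665, 2), O), Rational(1, 2)))))
Pow(Function('E')(F), -1) = Pow(Add(2, Mul(Rational(-1, 2), Pow(Add(3330, Mul(4, Rational(-10676, 305))), Rational(1, 2)))), -1) = Pow(Add(2, Mul(Rational(-1, 2), Pow(Add(3330, Rational(-42704, 305)), Rational(1, 2)))), -1) = Pow(Add(2, Mul(Rational(-1, 2), Pow(Rational(972946, 305), Rational(1, 2)))), -1) = Pow(Add(2, Mul(Rational(-1, 2), Mul(Rational(1, 305), Pow(296748530, Rational(1, 2))))), -1) = Pow(Add(2, Mul(Rational(-1, 610), Pow(296748530, Rational(1, 2)))), -1)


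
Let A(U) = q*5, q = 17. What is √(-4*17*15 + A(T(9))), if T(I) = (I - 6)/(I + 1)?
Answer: I*√935 ≈ 30.578*I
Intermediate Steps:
T(I) = (-6 + I)/(1 + I)
A(U) = 85 (A(U) = 17*5 = 85)
√(-4*17*15 + A(T(9))) = √(-4*17*15 + 85) = √(-68*15 + 85) = √(-1020 + 85) = √(-935) = I*√935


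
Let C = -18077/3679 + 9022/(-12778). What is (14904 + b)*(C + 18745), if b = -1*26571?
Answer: -5138982048381891/23505131 ≈ -2.1863e+8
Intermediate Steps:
b = -26571
C = -132089922/23505131 (C = -18077*1/3679 + 9022*(-1/12778) = -18077/3679 - 4511/6389 = -132089922/23505131 ≈ -5.6196)
(14904 + b)*(C + 18745) = (14904 - 26571)*(-132089922/23505131 + 18745) = -11667*440471590673/23505131 = -5138982048381891/23505131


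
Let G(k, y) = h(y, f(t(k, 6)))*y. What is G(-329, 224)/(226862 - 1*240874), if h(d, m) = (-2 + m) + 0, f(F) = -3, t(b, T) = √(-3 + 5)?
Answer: 280/3503 ≈ 0.079931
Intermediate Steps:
t(b, T) = √2
h(d, m) = -2 + m
G(k, y) = -5*y (G(k, y) = (-2 - 3)*y = -5*y)
G(-329, 224)/(226862 - 1*240874) = (-5*224)/(226862 - 1*240874) = -1120/(226862 - 240874) = -1120/(-14012) = -1120*(-1/14012) = 280/3503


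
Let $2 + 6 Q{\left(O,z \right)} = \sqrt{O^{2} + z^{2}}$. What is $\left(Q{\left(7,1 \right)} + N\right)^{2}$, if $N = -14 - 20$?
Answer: $\frac{7081}{6} - \frac{515 \sqrt{2}}{9} \approx 1099.2$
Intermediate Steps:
$N = -34$
$Q{\left(O,z \right)} = - \frac{1}{3} + \frac{\sqrt{O^{2} + z^{2}}}{6}$
$\left(Q{\left(7,1 \right)} + N\right)^{2} = \left(\left(- \frac{1}{3} + \frac{\sqrt{7^{2} + 1^{2}}}{6}\right) - 34\right)^{2} = \left(\left(- \frac{1}{3} + \frac{\sqrt{49 + 1}}{6}\right) - 34\right)^{2} = \left(\left(- \frac{1}{3} + \frac{\sqrt{50}}{6}\right) - 34\right)^{2} = \left(\left(- \frac{1}{3} + \frac{5 \sqrt{2}}{6}\right) - 34\right)^{2} = \left(- \frac{103}{3} + \frac{5 \sqrt{2}}{6}\right)^{2}$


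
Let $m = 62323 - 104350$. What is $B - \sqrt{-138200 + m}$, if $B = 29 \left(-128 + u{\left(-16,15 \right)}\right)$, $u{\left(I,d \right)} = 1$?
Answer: $-3683 - i \sqrt{180227} \approx -3683.0 - 424.53 i$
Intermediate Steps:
$m = -42027$
$B = -3683$ ($B = 29 \left(-128 + 1\right) = 29 \left(-127\right) = -3683$)
$B - \sqrt{-138200 + m} = -3683 - \sqrt{-138200 - 42027} = -3683 - \sqrt{-180227} = -3683 - i \sqrt{180227}$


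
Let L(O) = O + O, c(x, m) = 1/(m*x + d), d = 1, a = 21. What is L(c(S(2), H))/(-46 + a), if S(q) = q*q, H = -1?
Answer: 2/75 ≈ 0.026667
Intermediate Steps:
S(q) = q²
c(x, m) = 1/(1 + m*x) (c(x, m) = 1/(m*x + 1) = 1/(1 + m*x))
L(O) = 2*O
L(c(S(2), H))/(-46 + a) = (2/(1 - 1*2²))/(-46 + 21) = (2/(1 - 1*4))/(-25) = (2/(1 - 4))*(-1/25) = (2/(-3))*(-1/25) = (2*(-⅓))*(-1/25) = -⅔*(-1/25) = 2/75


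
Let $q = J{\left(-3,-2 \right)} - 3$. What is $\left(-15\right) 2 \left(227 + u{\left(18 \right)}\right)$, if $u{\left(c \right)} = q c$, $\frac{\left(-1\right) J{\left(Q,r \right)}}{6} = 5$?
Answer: $11010$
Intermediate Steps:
$J{\left(Q,r \right)} = -30$ ($J{\left(Q,r \right)} = \left(-6\right) 5 = -30$)
$q = -33$ ($q = -30 - 3 = -33$)
$u{\left(c \right)} = - 33 c$
$\left(-15\right) 2 \left(227 + u{\left(18 \right)}\right) = \left(-15\right) 2 \left(227 - 594\right) = - 30 \left(227 - 594\right) = \left(-30\right) \left(-367\right) = 11010$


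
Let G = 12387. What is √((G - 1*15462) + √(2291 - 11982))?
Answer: √(-3075 + I*√9691) ≈ 0.8875 + 55.46*I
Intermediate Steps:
√((G - 1*15462) + √(2291 - 11982)) = √((12387 - 1*15462) + √(2291 - 11982)) = √((12387 - 15462) + √(-9691)) = √(-3075 + I*√9691)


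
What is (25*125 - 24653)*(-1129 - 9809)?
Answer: 235473264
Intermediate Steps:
(25*125 - 24653)*(-1129 - 9809) = (3125 - 24653)*(-10938) = -21528*(-10938) = 235473264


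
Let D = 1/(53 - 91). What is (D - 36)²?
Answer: 1874161/1444 ≈ 1297.9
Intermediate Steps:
D = -1/38 (D = 1/(-38) = -1/38 ≈ -0.026316)
(D - 36)² = (-1/38 - 36)² = (-1369/38)² = 1874161/1444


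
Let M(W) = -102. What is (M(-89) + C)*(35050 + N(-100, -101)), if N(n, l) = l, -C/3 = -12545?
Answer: 1311740817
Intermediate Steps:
C = 37635 (C = -3*(-12545) = 37635)
(M(-89) + C)*(35050 + N(-100, -101)) = (-102 + 37635)*(35050 - 101) = 37533*34949 = 1311740817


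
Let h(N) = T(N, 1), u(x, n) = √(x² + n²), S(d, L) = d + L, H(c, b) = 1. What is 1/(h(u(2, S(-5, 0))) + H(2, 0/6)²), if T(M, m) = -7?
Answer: -⅙ ≈ -0.16667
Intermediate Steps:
S(d, L) = L + d
u(x, n) = √(n² + x²)
h(N) = -7
1/(h(u(2, S(-5, 0))) + H(2, 0/6)²) = 1/(-7 + 1²) = 1/(-7 + 1) = 1/(-6) = -⅙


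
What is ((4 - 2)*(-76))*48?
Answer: -7296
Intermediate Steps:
((4 - 2)*(-76))*48 = (2*(-76))*48 = -152*48 = -7296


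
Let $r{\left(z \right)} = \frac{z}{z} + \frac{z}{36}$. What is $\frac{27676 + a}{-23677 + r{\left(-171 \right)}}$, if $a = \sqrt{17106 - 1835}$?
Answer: $- \frac{110704}{94723} - \frac{4 \sqrt{15271}}{94723} \approx -1.1739$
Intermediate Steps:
$r{\left(z \right)} = 1 + \frac{z}{36}$ ($r{\left(z \right)} = 1 + z \frac{1}{36} = 1 + \frac{z}{36}$)
$a = \sqrt{15271} \approx 123.58$
$\frac{27676 + a}{-23677 + r{\left(-171 \right)}} = \frac{27676 + \sqrt{15271}}{-23677 + \left(1 + \frac{1}{36} \left(-171\right)\right)} = \frac{27676 + \sqrt{15271}}{-23677 + \left(1 - \frac{19}{4}\right)} = \frac{27676 + \sqrt{15271}}{-23677 - \frac{15}{4}} = \frac{27676 + \sqrt{15271}}{- \frac{94723}{4}} = \left(27676 + \sqrt{15271}\right) \left(- \frac{4}{94723}\right) = - \frac{110704}{94723} - \frac{4 \sqrt{15271}}{94723}$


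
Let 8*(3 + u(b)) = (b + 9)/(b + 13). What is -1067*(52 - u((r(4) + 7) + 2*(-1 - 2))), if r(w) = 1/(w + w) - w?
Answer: -37975597/648 ≈ -58604.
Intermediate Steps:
r(w) = 1/(2*w) - w
u(b) = -3 + (9 + b)/(8*(13 + b)) (u(b) = -3 + ((b + 9)/(b + 13))/8 = -3 + ((9 + b)/(13 + b))/8 = -3 + (9 + b)/(8*(13 + b)))
-1067*(52 - u((r(4) + 7) + 2*(-1 - 2))) = -1067*(52 - (-303 - 23*((((1/2)/4 - 1*4) + 7) + 2*(-1 - 2)))/(8*(13 + ((((1/2)/4 - 1*4) + 7) + 2*(-1 - 2))))) = -1067*(52 - (-303 - 23*((((1/2)*(1/4) - 4) + 7) + 2*(-3)))/(8*(13 + ((((1/2)*(1/4) - 4) + 7) + 2*(-3))))) = -1067*(52 - (-303 - 23*(((1/8 - 4) + 7) - 6))/(8*(13 + (((1/8 - 4) + 7) - 6)))) = -1067*(52 - (-303 - 23*((-31/8 + 7) - 6))/(8*(13 + ((-31/8 + 7) - 6)))) = -1067*(52 - (-303 - 23*(25/8 - 6))/(8*(13 + (25/8 - 6)))) = -1067*(52 - (-303 - 23*(-23/8))/(8*(13 - 23/8))) = -1067*(52 - (-303 + 529/8)/(8*81/8)) = -1067*(52 - 8*(-1895)/(8*81*8)) = -1067*(52 - 1*(-1895/648)) = -1067*(52 + 1895/648) = -1067*35591/648 = -37975597/648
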